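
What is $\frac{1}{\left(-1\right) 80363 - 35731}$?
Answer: $- \frac{1}{116094} \approx -8.6137 \cdot 10^{-6}$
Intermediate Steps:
$\frac{1}{\left(-1\right) 80363 - 35731} = \frac{1}{-80363 - 35731} = \frac{1}{-116094} = - \frac{1}{116094}$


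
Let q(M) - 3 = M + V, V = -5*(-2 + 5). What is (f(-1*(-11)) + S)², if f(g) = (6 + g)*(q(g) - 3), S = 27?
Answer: 1681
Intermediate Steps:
V = -15 (V = -5*3 = -15)
q(M) = -12 + M (q(M) = 3 + (M - 15) = 3 + (-15 + M) = -12 + M)
f(g) = (-15 + g)*(6 + g) (f(g) = (6 + g)*((-12 + g) - 3) = (6 + g)*(-15 + g) = (-15 + g)*(6 + g))
(f(-1*(-11)) + S)² = ((-90 + (-1*(-11))² - (-9)*(-11)) + 27)² = ((-90 + 11² - 9*11) + 27)² = ((-90 + 121 - 99) + 27)² = (-68 + 27)² = (-41)² = 1681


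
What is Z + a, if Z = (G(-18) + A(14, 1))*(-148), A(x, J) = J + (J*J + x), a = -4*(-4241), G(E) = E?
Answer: 17260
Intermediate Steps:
a = 16964
A(x, J) = J + x + J² (A(x, J) = J + (J² + x) = J + (x + J²) = J + x + J²)
Z = 296 (Z = (-18 + (1 + 14 + 1²))*(-148) = (-18 + (1 + 14 + 1))*(-148) = (-18 + 16)*(-148) = -2*(-148) = 296)
Z + a = 296 + 16964 = 17260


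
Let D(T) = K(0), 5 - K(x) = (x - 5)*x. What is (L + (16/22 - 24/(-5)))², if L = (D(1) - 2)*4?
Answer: 929296/3025 ≈ 307.21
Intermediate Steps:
K(x) = 5 - x*(-5 + x) (K(x) = 5 - (x - 5)*x = 5 - (-5 + x)*x = 5 - x*(-5 + x))
D(T) = 5 (D(T) = 5 - 1*0² + 5*0 = 5 - 1*0 + 0 = 5 + 0 + 0 = 5)
L = 12 (L = (5 - 2)*4 = 3*4 = 12)
(L + (16/22 - 24/(-5)))² = (12 + (16/22 - 24/(-5)))² = (12 + (16*(1/22) - 24*(-⅕)))² = (12 + (8/11 + 24/5))² = (12 + 304/55)² = (964/55)² = 929296/3025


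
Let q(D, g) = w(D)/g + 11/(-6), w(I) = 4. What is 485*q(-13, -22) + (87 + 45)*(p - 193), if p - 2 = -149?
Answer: -3026585/66 ≈ -45857.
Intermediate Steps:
p = -147 (p = 2 - 149 = -147)
q(D, g) = -11/6 + 4/g (q(D, g) = 4/g + 11/(-6) = 4/g + 11*(-⅙) = 4/g - 11/6 = -11/6 + 4/g)
485*q(-13, -22) + (87 + 45)*(p - 193) = 485*(-11/6 + 4/(-22)) + (87 + 45)*(-147 - 193) = 485*(-11/6 + 4*(-1/22)) + 132*(-340) = 485*(-11/6 - 2/11) - 44880 = 485*(-133/66) - 44880 = -64505/66 - 44880 = -3026585/66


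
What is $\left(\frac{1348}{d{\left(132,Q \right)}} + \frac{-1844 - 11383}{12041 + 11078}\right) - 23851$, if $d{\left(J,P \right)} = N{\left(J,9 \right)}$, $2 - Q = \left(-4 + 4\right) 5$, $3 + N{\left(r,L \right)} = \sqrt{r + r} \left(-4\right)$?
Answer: $- \frac{774720252468}{32482195} - \frac{10784 \sqrt{66}}{4215} \approx -23871.0$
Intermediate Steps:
$N{\left(r,L \right)} = -3 - 4 \sqrt{2} \sqrt{r}$ ($N{\left(r,L \right)} = -3 + \sqrt{r + r} \left(-4\right) = -3 + \sqrt{2 r} \left(-4\right) = -3 + \sqrt{2} \sqrt{r} \left(-4\right) = -3 - 4 \sqrt{2} \sqrt{r}$)
$Q = 2$ ($Q = 2 - \left(-4 + 4\right) 5 = 2 - 0 \cdot 5 = 2 - 0 = 2 + 0 = 2$)
$d{\left(J,P \right)} = -3 - 4 \sqrt{2} \sqrt{J}$
$\left(\frac{1348}{d{\left(132,Q \right)}} + \frac{-1844 - 11383}{12041 + 11078}\right) - 23851 = \left(\frac{1348}{-3 - 4 \sqrt{2} \sqrt{132}} + \frac{-1844 - 11383}{12041 + 11078}\right) - 23851 = \left(\frac{1348}{-3 - 4 \sqrt{2} \cdot 2 \sqrt{33}} + \frac{-1844 - 11383}{23119}\right) - 23851 = \left(\frac{1348}{-3 - 8 \sqrt{66}} - \frac{13227}{23119}\right) - 23851 = \left(- \frac{13227}{23119} + \frac{1348}{-3 - 8 \sqrt{66}}\right) - 23851 = - \frac{551424496}{23119} + \frac{1348}{-3 - 8 \sqrt{66}}$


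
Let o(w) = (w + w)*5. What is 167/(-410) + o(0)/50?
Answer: -167/410 ≈ -0.40732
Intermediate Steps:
o(w) = 10*w (o(w) = (2*w)*5 = 10*w)
167/(-410) + o(0)/50 = 167/(-410) + (10*0)/50 = 167*(-1/410) + 0*(1/50) = -167/410 + 0 = -167/410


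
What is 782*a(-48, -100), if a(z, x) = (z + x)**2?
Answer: 17128928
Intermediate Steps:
a(z, x) = (x + z)**2
782*a(-48, -100) = 782*(-100 - 48)**2 = 782*(-148)**2 = 782*21904 = 17128928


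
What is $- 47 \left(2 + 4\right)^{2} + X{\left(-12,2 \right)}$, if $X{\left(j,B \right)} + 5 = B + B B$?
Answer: $-1691$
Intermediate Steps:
$X{\left(j,B \right)} = -5 + B + B^{2}$ ($X{\left(j,B \right)} = -5 + \left(B + B B\right) = -5 + \left(B + B^{2}\right) = -5 + B + B^{2}$)
$- 47 \left(2 + 4\right)^{2} + X{\left(-12,2 \right)} = - 47 \left(2 + 4\right)^{2} + \left(-5 + 2 + 2^{2}\right) = - 47 \cdot 6^{2} + \left(-5 + 2 + 4\right) = \left(-47\right) 36 + 1 = -1692 + 1 = -1691$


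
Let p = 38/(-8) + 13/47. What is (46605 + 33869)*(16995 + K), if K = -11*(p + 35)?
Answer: 126019507647/94 ≈ 1.3406e+9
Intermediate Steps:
p = -841/188 (p = 38*(-⅛) + 13*(1/47) = -19/4 + 13/47 = -841/188 ≈ -4.4734)
K = -63129/188 (K = -11*(-841/188 + 35) = -11*5739/188 = -63129/188 ≈ -335.79)
(46605 + 33869)*(16995 + K) = (46605 + 33869)*(16995 - 63129/188) = 80474*(3131931/188) = 126019507647/94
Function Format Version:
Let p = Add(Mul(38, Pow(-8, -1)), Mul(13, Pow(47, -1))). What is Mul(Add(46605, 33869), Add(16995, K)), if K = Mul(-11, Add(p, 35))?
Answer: Rational(126019507647, 94) ≈ 1.3406e+9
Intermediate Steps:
p = Rational(-841, 188) (p = Add(Mul(38, Rational(-1, 8)), Mul(13, Rational(1, 47))) = Add(Rational(-19, 4), Rational(13, 47)) = Rational(-841, 188) ≈ -4.4734)
K = Rational(-63129, 188) (K = Mul(-11, Add(Rational(-841, 188), 35)) = Mul(-11, Rational(5739, 188)) = Rational(-63129, 188) ≈ -335.79)
Mul(Add(46605, 33869), Add(16995, K)) = Mul(Add(46605, 33869), Add(16995, Rational(-63129, 188))) = Mul(80474, Rational(3131931, 188)) = Rational(126019507647, 94)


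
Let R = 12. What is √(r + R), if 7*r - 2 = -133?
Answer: I*√329/7 ≈ 2.5912*I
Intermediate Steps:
r = -131/7 (r = 2/7 + (⅐)*(-133) = 2/7 - 19 = -131/7 ≈ -18.714)
√(r + R) = √(-131/7 + 12) = √(-47/7) = I*√329/7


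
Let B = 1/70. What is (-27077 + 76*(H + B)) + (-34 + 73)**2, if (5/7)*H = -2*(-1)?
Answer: -886974/35 ≈ -25342.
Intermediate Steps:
B = 1/70 ≈ 0.014286
H = 14/5 (H = 7*(-2*(-1))/5 = (7/5)*2 = 14/5 ≈ 2.8000)
(-27077 + 76*(H + B)) + (-34 + 73)**2 = (-27077 + 76*(14/5 + 1/70)) + (-34 + 73)**2 = (-27077 + 76*(197/70)) + 39**2 = (-27077 + 7486/35) + 1521 = -940209/35 + 1521 = -886974/35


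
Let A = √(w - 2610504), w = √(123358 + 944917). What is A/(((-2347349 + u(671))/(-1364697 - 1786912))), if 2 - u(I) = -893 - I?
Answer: 3151609*√(-2610504 + 5*√42731)/2345783 ≈ 2170.3*I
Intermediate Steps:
w = 5*√42731 (w = √1068275 = 5*√42731 ≈ 1033.6)
u(I) = 895 + I (u(I) = 2 - (-893 - I) = 2 + (893 + I) = 895 + I)
A = √(-2610504 + 5*√42731) (A = √(5*√42731 - 2610504) = √(-2610504 + 5*√42731) ≈ 1615.4*I)
A/(((-2347349 + u(671))/(-1364697 - 1786912))) = √(-2610504 + 5*√42731)/(((-2347349 + (895 + 671))/(-1364697 - 1786912))) = √(-2610504 + 5*√42731)/(((-2347349 + 1566)/(-3151609))) = √(-2610504 + 5*√42731)/((-2345783*(-1/3151609))) = √(-2610504 + 5*√42731)/(2345783/3151609) = √(-2610504 + 5*√42731)*(3151609/2345783) = 3151609*√(-2610504 + 5*√42731)/2345783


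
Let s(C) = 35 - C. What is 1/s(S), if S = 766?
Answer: -1/731 ≈ -0.0013680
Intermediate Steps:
1/s(S) = 1/(35 - 1*766) = 1/(35 - 766) = 1/(-731) = -1/731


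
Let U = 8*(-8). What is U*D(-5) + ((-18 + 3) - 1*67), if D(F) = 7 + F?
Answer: -210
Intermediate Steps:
U = -64
U*D(-5) + ((-18 + 3) - 1*67) = -64*(7 - 5) + ((-18 + 3) - 1*67) = -64*2 + (-15 - 67) = -128 - 82 = -210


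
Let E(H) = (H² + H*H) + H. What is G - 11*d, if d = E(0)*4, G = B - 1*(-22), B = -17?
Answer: 5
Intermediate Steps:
E(H) = H + 2*H² (E(H) = (H² + H²) + H = 2*H² + H = H + 2*H²)
G = 5 (G = -17 - 1*(-22) = -17 + 22 = 5)
d = 0 (d = (0*(1 + 2*0))*4 = (0*(1 + 0))*4 = (0*1)*4 = 0*4 = 0)
G - 11*d = 5 - 11*0 = 5 + 0 = 5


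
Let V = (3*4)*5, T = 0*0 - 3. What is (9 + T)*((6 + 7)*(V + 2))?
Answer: 4836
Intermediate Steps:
T = -3 (T = 0 - 3 = -3)
V = 60 (V = 12*5 = 60)
(9 + T)*((6 + 7)*(V + 2)) = (9 - 3)*((6 + 7)*(60 + 2)) = 6*(13*62) = 6*806 = 4836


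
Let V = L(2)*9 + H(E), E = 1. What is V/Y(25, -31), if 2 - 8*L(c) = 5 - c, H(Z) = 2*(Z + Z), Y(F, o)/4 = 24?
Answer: 23/768 ≈ 0.029948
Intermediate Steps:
Y(F, o) = 96 (Y(F, o) = 4*24 = 96)
H(Z) = 4*Z (H(Z) = 2*(2*Z) = 4*Z)
L(c) = -3/8 + c/8 (L(c) = ¼ - (5 - c)/8 = ¼ + (-5/8 + c/8) = -3/8 + c/8)
V = 23/8 (V = (-3/8 + (⅛)*2)*9 + 4*1 = (-3/8 + ¼)*9 + 4 = -⅛*9 + 4 = -9/8 + 4 = 23/8 ≈ 2.8750)
V/Y(25, -31) = (23/8)/96 = (23/8)*(1/96) = 23/768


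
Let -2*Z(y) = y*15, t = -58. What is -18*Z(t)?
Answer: -7830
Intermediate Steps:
Z(y) = -15*y/2 (Z(y) = -y*15/2 = -15*y/2)
-18*Z(t) = -(-135)*(-58) = -18*435 = -7830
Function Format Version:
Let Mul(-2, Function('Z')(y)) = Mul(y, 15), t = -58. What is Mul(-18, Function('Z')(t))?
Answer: -7830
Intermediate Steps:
Function('Z')(y) = Mul(Rational(-15, 2), y) (Function('Z')(y) = Mul(Rational(-1, 2), Mul(y, 15)) = Mul(Rational(-1, 2), Mul(15, y)) = Mul(Rational(-15, 2), y))
Mul(-18, Function('Z')(t)) = Mul(-18, Mul(Rational(-15, 2), -58)) = Mul(-18, 435) = -7830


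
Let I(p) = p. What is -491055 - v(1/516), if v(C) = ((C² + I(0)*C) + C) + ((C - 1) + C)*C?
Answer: -43582113361/88752 ≈ -4.9106e+5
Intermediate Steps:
v(C) = C + C² + C*(-1 + 2*C) (v(C) = ((C² + 0*C) + C) + ((C - 1) + C)*C = ((C² + 0) + C) + ((-1 + C) + C)*C = (C² + C) + (-1 + 2*C)*C = (C + C²) + C*(-1 + 2*C) = C + C² + C*(-1 + 2*C))
-491055 - v(1/516) = -491055 - 3*(1/516)² = -491055 - 3/266256 = -491055 - 1*1/88752 = -491055 - 1/88752 = -43582113361/88752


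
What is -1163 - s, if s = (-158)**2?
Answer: -26127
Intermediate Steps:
s = 24964
-1163 - s = -1163 - 1*24964 = -1163 - 24964 = -26127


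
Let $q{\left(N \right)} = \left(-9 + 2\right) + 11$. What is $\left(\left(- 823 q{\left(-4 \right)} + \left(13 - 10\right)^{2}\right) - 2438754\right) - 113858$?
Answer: $-2555895$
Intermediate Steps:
$q{\left(N \right)} = 4$ ($q{\left(N \right)} = -7 + 11 = 4$)
$\left(\left(- 823 q{\left(-4 \right)} + \left(13 - 10\right)^{2}\right) - 2438754\right) - 113858 = \left(\left(\left(-823\right) 4 + \left(13 - 10\right)^{2}\right) - 2438754\right) - 113858 = \left(\left(-3292 + 3^{2}\right) - 2438754\right) - 113858 = \left(\left(-3292 + 9\right) - 2438754\right) - 113858 = \left(-3283 - 2438754\right) - 113858 = -2442037 - 113858 = -2555895$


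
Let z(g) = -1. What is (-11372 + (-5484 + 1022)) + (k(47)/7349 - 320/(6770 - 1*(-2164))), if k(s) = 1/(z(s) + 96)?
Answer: -49380948568423/3118658385 ≈ -15834.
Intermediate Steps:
k(s) = 1/95 (k(s) = 1/(-1 + 96) = 1/95)
(-11372 + (-5484 + 1022)) + (k(47)/7349 - 320/(6770 - 1*(-2164))) = (-11372 + (-5484 + 1022)) + ((1/95)/7349 - 320/(6770 - 1*(-2164))) = (-11372 - 4462) + ((1/95)*(1/7349) - 320/(6770 + 2164)) = -15834 + (1/698155 - 320/8934) = -15834 + (1/698155 - 320*1/8934) = -15834 + (1/698155 - 160/4467) = -15834 - 111700333/3118658385 = -49380948568423/3118658385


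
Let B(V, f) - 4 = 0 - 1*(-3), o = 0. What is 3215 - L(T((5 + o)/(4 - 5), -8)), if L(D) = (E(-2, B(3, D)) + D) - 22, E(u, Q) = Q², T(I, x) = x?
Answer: 3196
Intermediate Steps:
B(V, f) = 7 (B(V, f) = 4 + (0 - 1*(-3)) = 4 + (0 + 3) = 4 + 3 = 7)
L(D) = 27 + D (L(D) = (7² + D) - 22 = (49 + D) - 22 = 27 + D)
3215 - L(T((5 + o)/(4 - 5), -8)) = 3215 - (27 - 8) = 3215 - 1*19 = 3215 - 19 = 3196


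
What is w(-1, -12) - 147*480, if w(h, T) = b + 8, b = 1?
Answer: -70551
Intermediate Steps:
w(h, T) = 9 (w(h, T) = 1 + 8 = 9)
w(-1, -12) - 147*480 = 9 - 147*480 = 9 - 70560 = -70551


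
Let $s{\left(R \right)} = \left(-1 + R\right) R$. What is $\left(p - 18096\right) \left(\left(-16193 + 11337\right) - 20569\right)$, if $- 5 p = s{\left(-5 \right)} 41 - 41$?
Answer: $466136865$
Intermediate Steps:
$s{\left(R \right)} = R \left(-1 + R\right)$
$p = - \frac{1189}{5}$ ($p = - \frac{- 5 \left(-1 - 5\right) 41 - 41}{5} = - \frac{\left(-5\right) \left(-6\right) 41 - 41}{5} = - \frac{30 \cdot 41 - 41}{5} = - \frac{1230 - 41}{5} = \left(- \frac{1}{5}\right) 1189 = - \frac{1189}{5} \approx -237.8$)
$\left(p - 18096\right) \left(\left(-16193 + 11337\right) - 20569\right) = \left(- \frac{1189}{5} - 18096\right) \left(\left(-16193 + 11337\right) - 20569\right) = - \frac{91669 \left(-4856 - 20569\right)}{5} = \left(- \frac{91669}{5}\right) \left(-25425\right) = 466136865$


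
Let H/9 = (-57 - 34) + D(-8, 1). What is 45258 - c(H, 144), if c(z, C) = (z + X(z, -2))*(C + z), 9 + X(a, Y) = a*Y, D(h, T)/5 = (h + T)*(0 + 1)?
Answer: 1159008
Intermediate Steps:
D(h, T) = 5*T + 5*h (D(h, T) = 5*((h + T)*(0 + 1)) = 5*((T + h)*1) = 5*(T + h) = 5*T + 5*h)
H = -1134 (H = 9*((-57 - 34) + (5*1 + 5*(-8))) = 9*(-91 + (5 - 40)) = 9*(-91 - 35) = 9*(-126) = -1134)
X(a, Y) = -9 + Y*a (X(a, Y) = -9 + a*Y = -9 + Y*a)
c(z, C) = (-9 - z)*(C + z) (c(z, C) = (z + (-9 - 2*z))*(C + z) = (-9 - z)*(C + z))
45258 - c(H, 144) = 45258 - (-1*(-1134)² - 9*144 - 9*(-1134) - 1*144*(-1134)) = 45258 - (-1*1285956 - 1296 + 10206 + 163296) = 45258 - (-1285956 - 1296 + 10206 + 163296) = 45258 - 1*(-1113750) = 45258 + 1113750 = 1159008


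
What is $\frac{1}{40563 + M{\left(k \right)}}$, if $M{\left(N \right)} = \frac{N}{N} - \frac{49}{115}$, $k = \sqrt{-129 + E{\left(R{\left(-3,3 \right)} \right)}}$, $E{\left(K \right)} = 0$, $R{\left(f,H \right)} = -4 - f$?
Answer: $\frac{115}{4664811} \approx 2.4653 \cdot 10^{-5}$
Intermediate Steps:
$k = i \sqrt{129}$ ($k = \sqrt{-129 + 0} = \sqrt{-129} = i \sqrt{129} \approx 11.358 i$)
$M{\left(N \right)} = \frac{66}{115}$ ($M{\left(N \right)} = 1 - \frac{49}{115} = \frac{66}{115}$)
$\frac{1}{40563 + M{\left(k \right)}} = \frac{1}{40563 + \frac{66}{115}} = \frac{1}{\frac{4664811}{115}} = \frac{115}{4664811}$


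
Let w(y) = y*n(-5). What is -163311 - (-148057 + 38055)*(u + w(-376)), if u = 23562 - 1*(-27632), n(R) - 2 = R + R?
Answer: 5962165093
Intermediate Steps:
n(R) = 2 + 2*R (n(R) = 2 + (R + R) = 2 + 2*R)
w(y) = -8*y (w(y) = y*(2 + 2*(-5)) = y*(2 - 10) = y*(-8) = -8*y)
u = 51194 (u = 23562 + 27632 = 51194)
-163311 - (-148057 + 38055)*(u + w(-376)) = -163311 - (-148057 + 38055)*(51194 - 8*(-376)) = -163311 - (-110002)*(51194 + 3008) = -163311 - (-110002)*54202 = -163311 - 1*(-5962328404) = -163311 + 5962328404 = 5962165093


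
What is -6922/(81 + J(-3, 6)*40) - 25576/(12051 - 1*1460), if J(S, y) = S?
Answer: 72313438/413049 ≈ 175.07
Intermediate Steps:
-6922/(81 + J(-3, 6)*40) - 25576/(12051 - 1*1460) = -6922/(81 - 3*40) - 25576/(12051 - 1*1460) = -6922/(81 - 120) - 25576/(12051 - 1460) = -6922/(-39) - 25576/10591 = -6922*(-1/39) - 25576*1/10591 = 6922/39 - 25576/10591 = 72313438/413049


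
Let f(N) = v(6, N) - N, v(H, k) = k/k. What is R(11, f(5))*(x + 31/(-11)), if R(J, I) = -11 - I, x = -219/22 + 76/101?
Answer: 186963/2222 ≈ 84.142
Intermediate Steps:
v(H, k) = 1
f(N) = 1 - N
x = -20447/2222 (x = -219*1/22 + 76*(1/101) = -219/22 + 76/101 = -20447/2222 ≈ -9.2021)
R(11, f(5))*(x + 31/(-11)) = (-11 - (1 - 1*5))*(-20447/2222 + 31/(-11)) = (-11 - (1 - 5))*(-20447/2222 - 1/11*31) = (-11 - 1*(-4))*(-20447/2222 - 31/11) = (-11 + 4)*(-26709/2222) = -7*(-26709/2222) = 186963/2222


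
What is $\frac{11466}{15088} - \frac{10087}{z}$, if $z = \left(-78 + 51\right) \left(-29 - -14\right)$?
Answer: $- \frac{73774463}{3055320} \approx -24.146$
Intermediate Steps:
$z = 405$ ($z = - 27 \left(-29 + 14\right) = \left(-27\right) \left(-15\right) = 405$)
$\frac{11466}{15088} - \frac{10087}{z} = \frac{11466}{15088} - \frac{10087}{405} = 11466 \cdot \frac{1}{15088} - \frac{10087}{405} = \frac{5733}{7544} - \frac{10087}{405} = - \frac{73774463}{3055320}$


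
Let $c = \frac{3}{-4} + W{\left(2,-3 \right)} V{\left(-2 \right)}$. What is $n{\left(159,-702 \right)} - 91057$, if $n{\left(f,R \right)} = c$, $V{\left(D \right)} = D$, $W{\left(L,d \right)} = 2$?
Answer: $- \frac{364247}{4} \approx -91062.0$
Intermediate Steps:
$c = - \frac{19}{4}$ ($c = \frac{3}{-4} + 2 \left(-2\right) = 3 \left(- \frac{1}{4}\right) - 4 = - \frac{3}{4} - 4 = - \frac{19}{4} \approx -4.75$)
$n{\left(f,R \right)} = - \frac{19}{4}$
$n{\left(159,-702 \right)} - 91057 = - \frac{19}{4} - 91057 = - \frac{364247}{4}$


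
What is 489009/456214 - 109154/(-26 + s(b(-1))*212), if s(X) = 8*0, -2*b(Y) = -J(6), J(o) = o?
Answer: 24905148595/5930782 ≈ 4199.3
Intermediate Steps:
b(Y) = 3 (b(Y) = -(-1)*6/2 = -1/2*(-6) = 3)
s(X) = 0
489009/456214 - 109154/(-26 + s(b(-1))*212) = 489009/456214 - 109154/(-26 + 0*212) = 489009*(1/456214) - 109154/(-26 + 0) = 489009/456214 - 109154/(-26) = 489009/456214 - 109154*(-1/26) = 489009/456214 + 54577/13 = 24905148595/5930782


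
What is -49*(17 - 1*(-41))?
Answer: -2842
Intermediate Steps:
-49*(17 - 1*(-41)) = -49*(17 + 41) = -49*58 = -2842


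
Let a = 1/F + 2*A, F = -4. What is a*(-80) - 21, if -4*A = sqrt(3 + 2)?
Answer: -1 + 40*sqrt(5) ≈ 88.443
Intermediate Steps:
A = -sqrt(5)/4 (A = -sqrt(3 + 2)/4 = -sqrt(5)/4 ≈ -0.55902)
a = -1/4 - sqrt(5)/2 (a = 1/(-4) + 2*(-sqrt(5)/4) = -1/4 - sqrt(5)/2 ≈ -1.3680)
a*(-80) - 21 = (-1/4 - sqrt(5)/2)*(-80) - 21 = (20 + 40*sqrt(5)) - 21 = -1 + 40*sqrt(5)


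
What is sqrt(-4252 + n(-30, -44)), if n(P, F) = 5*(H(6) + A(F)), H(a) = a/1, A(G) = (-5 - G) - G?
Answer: 9*I*sqrt(47) ≈ 61.701*I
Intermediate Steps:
A(G) = -5 - 2*G
H(a) = a (H(a) = a*1 = a)
n(P, F) = 5 - 10*F (n(P, F) = 5*(6 + (-5 - 2*F)) = 5*(1 - 2*F) = 5 - 10*F)
sqrt(-4252 + n(-30, -44)) = sqrt(-4252 + (5 - 10*(-44))) = sqrt(-4252 + (5 + 440)) = sqrt(-4252 + 445) = sqrt(-3807) = 9*I*sqrt(47)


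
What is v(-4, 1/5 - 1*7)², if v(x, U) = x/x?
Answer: 1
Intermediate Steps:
v(x, U) = 1
v(-4, 1/5 - 1*7)² = 1² = 1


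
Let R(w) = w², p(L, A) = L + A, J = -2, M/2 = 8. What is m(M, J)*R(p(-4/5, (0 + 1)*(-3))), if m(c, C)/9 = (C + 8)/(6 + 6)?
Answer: 3249/50 ≈ 64.980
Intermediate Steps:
M = 16 (M = 2*8 = 16)
m(c, C) = 6 + 3*C/4 (m(c, C) = 9*((C + 8)/(6 + 6)) = 9*((8 + C)/12) = 9*((8 + C)*(1/12)) = 9*(⅔ + C/12) = 6 + 3*C/4)
p(L, A) = A + L
m(M, J)*R(p(-4/5, (0 + 1)*(-3))) = (6 + (¾)*(-2))*((0 + 1)*(-3) - 4/5)² = (6 - 3/2)*(1*(-3) - 4*⅕)² = 9*(-3 - ⅘)²/2 = 9*(-19/5)²/2 = (9/2)*(361/25) = 3249/50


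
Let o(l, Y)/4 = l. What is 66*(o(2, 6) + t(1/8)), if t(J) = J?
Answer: 2145/4 ≈ 536.25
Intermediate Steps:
o(l, Y) = 4*l
66*(o(2, 6) + t(1/8)) = 66*(4*2 + 1/8) = 66*(8 + ⅛) = 66*(65/8) = 2145/4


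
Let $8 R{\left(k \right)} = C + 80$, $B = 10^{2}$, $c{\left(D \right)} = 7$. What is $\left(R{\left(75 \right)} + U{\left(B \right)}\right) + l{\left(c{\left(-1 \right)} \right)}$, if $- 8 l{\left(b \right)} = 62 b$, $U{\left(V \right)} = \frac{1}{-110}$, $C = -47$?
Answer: $- \frac{22059}{440} \approx -50.134$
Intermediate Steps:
$B = 100$
$U{\left(V \right)} = - \frac{1}{110}$
$l{\left(b \right)} = - \frac{31 b}{4}$ ($l{\left(b \right)} = - \frac{62 b}{8} = - \frac{31 b}{4}$)
$R{\left(k \right)} = \frac{33}{8}$ ($R{\left(k \right)} = \frac{-47 + 80}{8} = \frac{1}{8} \cdot 33 = \frac{33}{8}$)
$\left(R{\left(75 \right)} + U{\left(B \right)}\right) + l{\left(c{\left(-1 \right)} \right)} = \left(\frac{33}{8} - \frac{1}{110}\right) - \frac{217}{4} = \frac{1811}{440} - \frac{217}{4} = - \frac{22059}{440}$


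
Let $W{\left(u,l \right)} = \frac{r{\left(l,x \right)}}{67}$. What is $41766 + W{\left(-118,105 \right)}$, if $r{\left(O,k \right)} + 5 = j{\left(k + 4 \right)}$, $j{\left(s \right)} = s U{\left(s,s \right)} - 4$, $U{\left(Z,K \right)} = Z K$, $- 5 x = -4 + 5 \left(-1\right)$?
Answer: $\frac{349813514}{8375} \approx 41769.0$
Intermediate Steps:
$x = \frac{9}{5}$ ($x = - \frac{-4 + 5 \left(-1\right)}{5} = - \frac{-4 - 5}{5} = \left(- \frac{1}{5}\right) \left(-9\right) = \frac{9}{5} \approx 1.8$)
$U{\left(Z,K \right)} = K Z$
$j{\left(s \right)} = -4 + s^{3}$ ($j{\left(s \right)} = s s s - 4 = s s^{2} - 4 = s^{3} - 4 = -4 + s^{3}$)
$r{\left(O,k \right)} = -9 + \left(4 + k\right)^{3}$ ($r{\left(O,k \right)} = -5 + \left(-4 + \left(k + 4\right)^{3}\right) = -5 + \left(-4 + \left(4 + k\right)^{3}\right) = -9 + \left(4 + k\right)^{3}$)
$W{\left(u,l \right)} = \frac{23264}{8375}$ ($W{\left(u,l \right)} = \frac{-9 + \left(4 + \frac{9}{5}\right)^{3}}{67} = \left(-9 + \left(\frac{29}{5}\right)^{3}\right) \frac{1}{67} = \left(-9 + \frac{24389}{125}\right) \frac{1}{67} = \frac{23264}{125} \cdot \frac{1}{67} = \frac{23264}{8375}$)
$41766 + W{\left(-118,105 \right)} = 41766 + \frac{23264}{8375} = \frac{349813514}{8375}$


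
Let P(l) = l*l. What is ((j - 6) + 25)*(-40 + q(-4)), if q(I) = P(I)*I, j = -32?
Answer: 1352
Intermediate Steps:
P(l) = l²
q(I) = I³ (q(I) = I²*I = I³)
((j - 6) + 25)*(-40 + q(-4)) = ((-32 - 6) + 25)*(-40 + (-4)³) = (-38 + 25)*(-40 - 64) = -13*(-104) = 1352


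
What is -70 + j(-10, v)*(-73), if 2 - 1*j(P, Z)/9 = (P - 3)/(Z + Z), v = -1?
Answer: 5773/2 ≈ 2886.5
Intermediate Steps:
j(P, Z) = 18 - 9*(-3 + P)/(2*Z) (j(P, Z) = 18 - 9*(P - 3)/(Z + Z) = 18 - 9*(-3 + P)/(2*Z))
-70 + j(-10, v)*(-73) = -70 + ((9/2)*(3 - 1*(-10) + 4*(-1))/(-1))*(-73) = -70 + ((9/2)*(-1)*(3 + 10 - 4))*(-73) = -70 + ((9/2)*(-1)*9)*(-73) = -70 - 81/2*(-73) = -70 + 5913/2 = 5773/2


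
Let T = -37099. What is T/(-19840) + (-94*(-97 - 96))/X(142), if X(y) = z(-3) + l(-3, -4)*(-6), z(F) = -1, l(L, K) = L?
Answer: 360567963/337280 ≈ 1069.0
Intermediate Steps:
X(y) = 17 (X(y) = -1 - 3*(-6) = -1 + 18 = 17)
T/(-19840) + (-94*(-97 - 96))/X(142) = -37099/(-19840) - 94*(-97 - 96)/17 = -37099*(-1/19840) - 94*(-193)*(1/17) = 37099/19840 + 18142*(1/17) = 37099/19840 + 18142/17 = 360567963/337280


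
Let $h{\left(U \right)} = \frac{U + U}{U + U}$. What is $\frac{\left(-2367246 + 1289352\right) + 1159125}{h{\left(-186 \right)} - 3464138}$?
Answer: $- \frac{81231}{3464137} \approx -0.023449$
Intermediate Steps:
$h{\left(U \right)} = 1$ ($h{\left(U \right)} = \frac{2 U}{2 U} = 2 U \frac{1}{2 U} = 1$)
$\frac{\left(-2367246 + 1289352\right) + 1159125}{h{\left(-186 \right)} - 3464138} = \frac{\left(-2367246 + 1289352\right) + 1159125}{1 - 3464138} = \frac{-1077894 + 1159125}{-3464137} = 81231 \left(- \frac{1}{3464137}\right) = - \frac{81231}{3464137}$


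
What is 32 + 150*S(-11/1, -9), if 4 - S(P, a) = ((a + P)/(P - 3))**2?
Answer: 15968/49 ≈ 325.88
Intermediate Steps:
S(P, a) = 4 - (P + a)**2/(-3 + P)**2 (S(P, a) = 4 - ((a + P)/(P - 3))**2 = 4 - ((P + a)/(-3 + P))**2 = 4 - (P + a)**2/(-3 + P)**2)
32 + 150*S(-11/1, -9) = 32 + 150*(4 - (-11/1 - 9)**2/(-3 - 11/1)**2) = 32 + 150*(4 - (-11*1 - 9)**2/(-3 - 11*1)**2) = 32 + 150*(4 - (-11 - 9)**2/(-3 - 11)**2) = 32 + 150*(4 - 1*(-20)**2/(-14)**2) = 32 + 150*(4 - 1*1/196*400) = 32 + 150*(4 - 100/49) = 32 + 150*(96/49) = 32 + 14400/49 = 15968/49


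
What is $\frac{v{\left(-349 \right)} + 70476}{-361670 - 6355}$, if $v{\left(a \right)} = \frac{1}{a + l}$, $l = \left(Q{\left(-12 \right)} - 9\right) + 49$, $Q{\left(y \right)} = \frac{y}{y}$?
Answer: $- \frac{21706607}{113351700} \approx -0.1915$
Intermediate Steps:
$Q{\left(y \right)} = 1$
$l = 41$ ($l = \left(1 - 9\right) + 49 = -8 + 49 = 41$)
$v{\left(a \right)} = \frac{1}{41 + a}$ ($v{\left(a \right)} = \frac{1}{a + 41} = \frac{1}{41 + a}$)
$\frac{v{\left(-349 \right)} + 70476}{-361670 - 6355} = \frac{\frac{1}{41 - 349} + 70476}{-361670 - 6355} = \frac{\frac{1}{-308} + 70476}{-368025} = \left(- \frac{1}{308} + 70476\right) \left(- \frac{1}{368025}\right) = \frac{21706607}{308} \left(- \frac{1}{368025}\right) = - \frac{21706607}{113351700}$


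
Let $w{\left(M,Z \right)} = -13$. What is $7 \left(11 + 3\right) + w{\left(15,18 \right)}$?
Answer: $85$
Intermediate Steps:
$7 \left(11 + 3\right) + w{\left(15,18 \right)} = 7 \left(11 + 3\right) - 13 = 7 \cdot 14 - 13 = 98 - 13 = 85$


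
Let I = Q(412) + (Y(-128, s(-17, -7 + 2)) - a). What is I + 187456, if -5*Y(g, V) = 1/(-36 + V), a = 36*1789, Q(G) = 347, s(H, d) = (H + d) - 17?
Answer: 46274626/375 ≈ 1.2340e+5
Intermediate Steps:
s(H, d) = -17 + H + d
a = 64404
Y(g, V) = -1/(5*(-36 + V))
I = -24021374/375 (I = 347 + (-1/(-180 + 5*(-17 - 17 + (-7 + 2))) - 1*64404) = 347 + (-1/(-180 + 5*(-17 - 17 - 5)) - 64404) = 347 + (-1/(-180 + 5*(-39)) - 64404) = 347 + (-1/(-180 - 195) - 64404) = 347 + (-1/(-375) - 64404) = 347 + (-1*(-1/375) - 64404) = 347 + (1/375 - 64404) = 347 - 24151499/375 = -24021374/375 ≈ -64057.)
I + 187456 = -24021374/375 + 187456 = 46274626/375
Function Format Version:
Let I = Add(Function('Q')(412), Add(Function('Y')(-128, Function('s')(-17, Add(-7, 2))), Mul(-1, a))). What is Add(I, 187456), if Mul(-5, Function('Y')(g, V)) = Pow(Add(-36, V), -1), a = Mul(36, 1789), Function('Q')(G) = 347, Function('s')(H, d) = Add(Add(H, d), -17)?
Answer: Rational(46274626, 375) ≈ 1.2340e+5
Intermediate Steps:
Function('s')(H, d) = Add(-17, H, d)
a = 64404
Function('Y')(g, V) = Mul(Rational(-1, 5), Pow(Add(-36, V), -1))
I = Rational(-24021374, 375) (I = Add(347, Add(Mul(-1, Pow(Add(-180, Mul(5, Add(-17, -17, Add(-7, 2)))), -1)), Mul(-1, 64404))) = Add(347, Add(Mul(-1, Pow(Add(-180, Mul(5, Add(-17, -17, -5))), -1)), -64404)) = Add(347, Add(Mul(-1, Pow(Add(-180, Mul(5, -39)), -1)), -64404)) = Add(347, Add(Mul(-1, Pow(Add(-180, -195), -1)), -64404)) = Add(347, Add(Mul(-1, Pow(-375, -1)), -64404)) = Add(347, Add(Mul(-1, Rational(-1, 375)), -64404)) = Add(347, Add(Rational(1, 375), -64404)) = Add(347, Rational(-24151499, 375)) = Rational(-24021374, 375) ≈ -64057.)
Add(I, 187456) = Add(Rational(-24021374, 375), 187456) = Rational(46274626, 375)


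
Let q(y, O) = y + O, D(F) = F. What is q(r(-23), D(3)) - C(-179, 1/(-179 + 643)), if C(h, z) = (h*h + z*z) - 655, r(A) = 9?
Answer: -6754696705/215296 ≈ -31374.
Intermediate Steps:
C(h, z) = -655 + h² + z² (C(h, z) = (h² + z²) - 655 = -655 + h² + z²)
q(y, O) = O + y
q(r(-23), D(3)) - C(-179, 1/(-179 + 643)) = (3 + 9) - (-655 + (-179)² + (1/(-179 + 643))²) = 12 - (-655 + 32041 + (1/464)²) = 12 - (-655 + 32041 + 1/215296) = 12 - 1*6757280257/215296 = 12 - 6757280257/215296 = -6754696705/215296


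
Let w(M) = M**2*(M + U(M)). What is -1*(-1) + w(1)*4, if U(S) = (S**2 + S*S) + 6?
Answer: 37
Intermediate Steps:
U(S) = 6 + 2*S**2 (U(S) = (S**2 + S**2) + 6 = 2*S**2 + 6 = 6 + 2*S**2)
w(M) = M**2*(6 + M + 2*M**2) (w(M) = M**2*(M + (6 + 2*M**2)) = M**2*(6 + M + 2*M**2))
-1*(-1) + w(1)*4 = -1*(-1) + (1**2*(6 + 1 + 2*1**2))*4 = 1 + (1*(6 + 1 + 2*1))*4 = 1 + (1*(6 + 1 + 2))*4 = 1 + (1*9)*4 = 1 + 9*4 = 1 + 36 = 37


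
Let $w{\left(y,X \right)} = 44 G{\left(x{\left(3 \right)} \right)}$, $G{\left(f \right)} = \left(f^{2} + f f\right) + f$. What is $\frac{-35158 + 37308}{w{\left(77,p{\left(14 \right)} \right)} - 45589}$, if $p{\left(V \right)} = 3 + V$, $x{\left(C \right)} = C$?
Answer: $- \frac{430}{8933} \approx -0.048136$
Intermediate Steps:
$G{\left(f \right)} = f + 2 f^{2}$ ($G{\left(f \right)} = \left(f^{2} + f^{2}\right) + f = 2 f^{2} + f = f + 2 f^{2}$)
$w{\left(y,X \right)} = 924$ ($w{\left(y,X \right)} = 44 \cdot 3 \left(1 + 2 \cdot 3\right) = 44 \cdot 3 \left(1 + 6\right) = 44 \cdot 3 \cdot 7 = 44 \cdot 21 = 924$)
$\frac{-35158 + 37308}{w{\left(77,p{\left(14 \right)} \right)} - 45589} = \frac{-35158 + 37308}{924 - 45589} = \frac{2150}{-44665} = 2150 \left(- \frac{1}{44665}\right) = - \frac{430}{8933}$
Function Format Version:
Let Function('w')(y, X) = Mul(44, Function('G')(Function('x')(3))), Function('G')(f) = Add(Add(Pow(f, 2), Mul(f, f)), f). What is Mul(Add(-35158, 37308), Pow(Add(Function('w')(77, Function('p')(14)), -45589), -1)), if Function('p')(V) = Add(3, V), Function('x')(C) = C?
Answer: Rational(-430, 8933) ≈ -0.048136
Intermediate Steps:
Function('G')(f) = Add(f, Mul(2, Pow(f, 2))) (Function('G')(f) = Add(Add(Pow(f, 2), Pow(f, 2)), f) = Add(Mul(2, Pow(f, 2)), f) = Add(f, Mul(2, Pow(f, 2))))
Function('w')(y, X) = 924 (Function('w')(y, X) = Mul(44, Mul(3, Add(1, Mul(2, 3)))) = Mul(44, Mul(3, Add(1, 6))) = Mul(44, Mul(3, 7)) = Mul(44, 21) = 924)
Mul(Add(-35158, 37308), Pow(Add(Function('w')(77, Function('p')(14)), -45589), -1)) = Mul(Add(-35158, 37308), Pow(Add(924, -45589), -1)) = Mul(2150, Pow(-44665, -1)) = Mul(2150, Rational(-1, 44665)) = Rational(-430, 8933)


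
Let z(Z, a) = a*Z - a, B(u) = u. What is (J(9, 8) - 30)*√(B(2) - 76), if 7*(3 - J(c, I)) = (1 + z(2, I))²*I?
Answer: -837*I*√74/7 ≈ -1028.6*I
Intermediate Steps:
z(Z, a) = -a + Z*a (z(Z, a) = Z*a - a = -a + Z*a)
J(c, I) = 3 - I*(1 + I)²/7 (J(c, I) = 3 - (1 + I*(-1 + 2))²*I/7 = 3 - (1 + I*1)²*I/7 = 3 - (1 + I)²*I/7 = 3 - I*(1 + I)²/7)
(J(9, 8) - 30)*√(B(2) - 76) = ((3 - ⅐*8*(1 + 8)²) - 30)*√(2 - 76) = ((3 - ⅐*8*9²) - 30)*√(-74) = ((3 - ⅐*8*81) - 30)*(I*√74) = ((3 - 648/7) - 30)*(I*√74) = (-627/7 - 30)*(I*√74) = -837*I*√74/7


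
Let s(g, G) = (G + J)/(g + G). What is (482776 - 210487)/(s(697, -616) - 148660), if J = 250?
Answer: -7351803/4013942 ≈ -1.8316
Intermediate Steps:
s(g, G) = (250 + G)/(G + g) (s(g, G) = (G + 250)/(g + G) = (250 + G)/(G + g))
(482776 - 210487)/(s(697, -616) - 148660) = (482776 - 210487)/((250 - 616)/(-616 + 697) - 148660) = 272289/(-366/81 - 148660) = 272289/((1/81)*(-366) - 148660) = 272289/(-122/27 - 148660) = 272289/(-4013942/27) = 272289*(-27/4013942) = -7351803/4013942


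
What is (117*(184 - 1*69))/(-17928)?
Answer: -1495/1992 ≈ -0.75050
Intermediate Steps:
(117*(184 - 1*69))/(-17928) = (117*(184 - 69))*(-1/17928) = (117*115)*(-1/17928) = 13455*(-1/17928) = -1495/1992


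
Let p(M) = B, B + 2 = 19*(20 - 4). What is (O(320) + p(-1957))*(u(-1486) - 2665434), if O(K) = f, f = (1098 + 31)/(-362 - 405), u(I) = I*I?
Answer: -105395645190/767 ≈ -1.3741e+8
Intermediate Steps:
u(I) = I**2
f = -1129/767 (f = 1129/(-767) = 1129*(-1/767) = -1129/767 ≈ -1.4720)
O(K) = -1129/767
B = 302 (B = -2 + 19*(20 - 4) = -2 + 19*16 = -2 + 304 = 302)
p(M) = 302
(O(320) + p(-1957))*(u(-1486) - 2665434) = (-1129/767 + 302)*((-1486)**2 - 2665434) = 230505*(2208196 - 2665434)/767 = (230505/767)*(-457238) = -105395645190/767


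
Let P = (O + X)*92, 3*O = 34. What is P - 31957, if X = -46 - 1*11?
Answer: -108475/3 ≈ -36158.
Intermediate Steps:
O = 34/3 (O = (⅓)*34 = 34/3 ≈ 11.333)
X = -57 (X = -46 - 11 = -57)
P = -12604/3 (P = (34/3 - 57)*92 = -137/3*92 = -12604/3 ≈ -4201.3)
P - 31957 = -12604/3 - 31957 = -108475/3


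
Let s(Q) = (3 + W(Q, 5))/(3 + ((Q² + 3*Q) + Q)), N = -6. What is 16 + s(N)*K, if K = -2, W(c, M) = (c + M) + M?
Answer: 226/15 ≈ 15.067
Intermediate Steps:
W(c, M) = c + 2*M (W(c, M) = (M + c) + M = c + 2*M)
s(Q) = (13 + Q)/(3 + Q² + 4*Q) (s(Q) = (3 + (Q + 2*5))/(3 + ((Q² + 3*Q) + Q)) = (3 + (Q + 10))/(3 + (Q² + 4*Q)) = (3 + (10 + Q))/(3 + Q² + 4*Q) = (13 + Q)/(3 + Q² + 4*Q))
16 + s(N)*K = 16 + ((13 - 6)/(3 + (-6)² + 4*(-6)))*(-2) = 16 + (7/(3 + 36 - 24))*(-2) = 16 + (7/15)*(-2) = 16 - 14/15 = 226/15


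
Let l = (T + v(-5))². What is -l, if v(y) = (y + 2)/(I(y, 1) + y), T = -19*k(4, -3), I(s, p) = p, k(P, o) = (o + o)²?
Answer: -7469289/16 ≈ -4.6683e+5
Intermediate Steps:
k(P, o) = 4*o² (k(P, o) = (2*o)² = 4*o²)
T = -684 (T = -76*(-3)² = -76*9 = -19*36 = -684)
v(y) = (2 + y)/(1 + y) (v(y) = (y + 2)/(1 + y) = (2 + y)/(1 + y))
l = 7469289/16 (l = (-684 + (2 - 5)/(1 - 5))² = (-684 - 3/(-4))² = (-684 - ¼*(-3))² = (-684 + ¾)² = (-2733/4)² = 7469289/16 ≈ 4.6683e+5)
-l = -1*7469289/16 = -7469289/16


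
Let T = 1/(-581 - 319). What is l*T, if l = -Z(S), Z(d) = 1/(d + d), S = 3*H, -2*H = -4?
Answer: 1/10800 ≈ 9.2593e-5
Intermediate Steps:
H = 2 (H = -½*(-4) = 2)
S = 6 (S = 3*2 = 6)
Z(d) = 1/(2*d)
T = -1/900 (T = 1/(-900) = -1/900 ≈ -0.0011111)
l = -1/12 (l = -1/(2*6) = -1*1/12 = -1/12 ≈ -0.083333)
l*T = -1/12*(-1/900) = 1/10800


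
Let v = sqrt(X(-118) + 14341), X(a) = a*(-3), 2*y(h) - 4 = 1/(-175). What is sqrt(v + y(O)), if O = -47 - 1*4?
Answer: sqrt(9786 + 4900*sqrt(14695))/70 ≈ 11.100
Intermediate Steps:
O = -51 (O = -47 - 4 = -51)
y(h) = 699/350 (y(h) = 2 + (1/2)/(-175) = 2 + (1/2)*(-1/175) = 2 - 1/350 = 699/350)
X(a) = -3*a
v = sqrt(14695) (v = sqrt(-3*(-118) + 14341) = sqrt(354 + 14341) = sqrt(14695) ≈ 121.22)
sqrt(v + y(O)) = sqrt(sqrt(14695) + 699/350) = sqrt(699/350 + sqrt(14695))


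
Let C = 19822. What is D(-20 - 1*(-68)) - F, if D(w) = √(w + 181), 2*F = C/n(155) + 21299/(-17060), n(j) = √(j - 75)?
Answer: 21299/34120 + √229 - 9911*√5/20 ≈ -1092.3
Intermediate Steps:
n(j) = √(-75 + j)
F = -21299/34120 + 9911*√5/20 (F = (19822/(√(-75 + 155)) + 21299/(-17060))/2 = (19822/(√80) + 21299*(-1/17060))/2 = (19822/((4*√5)) - 21299/17060)/2 = (19822*(√5/20) - 21299/17060)/2 = (9911*√5/10 - 21299/17060)/2 = (-21299/17060 + 9911*√5/10)/2 = -21299/34120 + 9911*√5/20 ≈ 1107.5)
D(w) = √(181 + w)
D(-20 - 1*(-68)) - F = √(181 + (-20 - 1*(-68))) - (-21299/34120 + 9911*√5/20) = √(181 + (-20 + 68)) + (21299/34120 - 9911*√5/20) = √(181 + 48) + (21299/34120 - 9911*√5/20) = √229 + (21299/34120 - 9911*√5/20) = 21299/34120 + √229 - 9911*√5/20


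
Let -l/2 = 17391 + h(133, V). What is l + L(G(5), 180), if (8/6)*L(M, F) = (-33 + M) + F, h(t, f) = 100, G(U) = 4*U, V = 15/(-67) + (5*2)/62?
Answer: -139427/4 ≈ -34857.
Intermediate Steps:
V = -130/2077 (V = 15*(-1/67) + 10*(1/62) = -15/67 + 5/31 = -130/2077 ≈ -0.062590)
L(M, F) = -99/4 + 3*F/4 + 3*M/4 (L(M, F) = 3*((-33 + M) + F)/4 = 3*(-33 + F + M)/4 = -99/4 + 3*F/4 + 3*M/4)
l = -34982 (l = -2*(17391 + 100) = -2*17491 = -34982)
l + L(G(5), 180) = -34982 + (-99/4 + (¾)*180 + 3*(4*5)/4) = -34982 + (-99/4 + 135 + (¾)*20) = -34982 + (-99/4 + 135 + 15) = -34982 + 501/4 = -139427/4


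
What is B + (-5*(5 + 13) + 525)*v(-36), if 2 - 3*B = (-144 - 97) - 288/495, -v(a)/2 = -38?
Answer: 5468297/165 ≈ 33141.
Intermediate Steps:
v(a) = 76 (v(a) = -2*(-38) = 76)
B = 13397/165 (B = ⅔ - ((-144 - 97) - 288/495)/3 = ⅔ - (-241 - 288*1/495)/3 = ⅔ - (-241 - 32/55)/3 = ⅔ - ⅓*(-13287/55) = ⅔ + 4429/55 = 13397/165 ≈ 81.194)
B + (-5*(5 + 13) + 525)*v(-36) = 13397/165 + (-5*(5 + 13) + 525)*76 = 13397/165 + (-5*18 + 525)*76 = 13397/165 + (-90 + 525)*76 = 13397/165 + 435*76 = 13397/165 + 33060 = 5468297/165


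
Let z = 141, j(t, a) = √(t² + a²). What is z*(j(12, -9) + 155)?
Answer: 23970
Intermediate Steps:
j(t, a) = √(a² + t²)
z*(j(12, -9) + 155) = 141*(√((-9)² + 12²) + 155) = 141*(√(81 + 144) + 155) = 141*(√225 + 155) = 141*(15 + 155) = 141*170 = 23970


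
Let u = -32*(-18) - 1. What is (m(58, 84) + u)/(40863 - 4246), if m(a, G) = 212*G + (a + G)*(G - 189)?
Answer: 3473/36617 ≈ 0.094847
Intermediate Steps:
u = 575 (u = 576 - 1 = 575)
m(a, G) = 212*G + (-189 + G)*(G + a) (m(a, G) = 212*G + (G + a)*(-189 + G) = 212*G + (-189 + G)*(G + a))
(m(58, 84) + u)/(40863 - 4246) = ((84² - 189*58 + 23*84 + 84*58) + 575)/(40863 - 4246) = ((7056 - 10962 + 1932 + 4872) + 575)/36617 = (2898 + 575)*(1/36617) = 3473*(1/36617) = 3473/36617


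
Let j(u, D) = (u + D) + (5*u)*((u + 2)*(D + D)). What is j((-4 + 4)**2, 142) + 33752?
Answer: 33894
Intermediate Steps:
j(u, D) = D + u + 10*D*u*(2 + u) (j(u, D) = (D + u) + (5*u)*((2 + u)*(2*D)) = (D + u) + (5*u)*(2*D*(2 + u)) = (D + u) + 10*D*u*(2 + u) = D + u + 10*D*u*(2 + u))
j((-4 + 4)**2, 142) + 33752 = (142 + (-4 + 4)**2 + 10*142*((-4 + 4)**2)**2 + 20*142*(-4 + 4)**2) + 33752 = (142 + 0**2 + 10*142*(0**2)**2 + 20*142*0**2) + 33752 = (142 + 0 + 10*142*0**2 + 20*142*0) + 33752 = (142 + 0 + 10*142*0 + 0) + 33752 = (142 + 0 + 0 + 0) + 33752 = 142 + 33752 = 33894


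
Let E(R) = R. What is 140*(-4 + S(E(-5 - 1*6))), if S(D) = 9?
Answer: 700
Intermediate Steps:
140*(-4 + S(E(-5 - 1*6))) = 140*(-4 + 9) = 140*5 = 700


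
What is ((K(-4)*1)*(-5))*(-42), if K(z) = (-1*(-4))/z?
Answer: -210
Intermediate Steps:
K(z) = 4/z
((K(-4)*1)*(-5))*(-42) = (((4/(-4))*1)*(-5))*(-42) = (((4*(-1/4))*1)*(-5))*(-42) = (-1*1*(-5))*(-42) = -1*(-5)*(-42) = 5*(-42) = -210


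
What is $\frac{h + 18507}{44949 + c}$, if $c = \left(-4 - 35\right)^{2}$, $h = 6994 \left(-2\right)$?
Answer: $\frac{4519}{46470} \approx 0.097246$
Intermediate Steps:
$h = -13988$
$c = 1521$ ($c = \left(-39\right)^{2} = 1521$)
$\frac{h + 18507}{44949 + c} = \frac{-13988 + 18507}{44949 + 1521} = \frac{4519}{46470}$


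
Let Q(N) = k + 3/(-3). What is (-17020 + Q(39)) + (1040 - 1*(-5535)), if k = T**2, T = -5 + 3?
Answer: -10442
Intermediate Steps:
T = -2
k = 4 (k = (-2)**2 = 4)
Q(N) = 3 (Q(N) = 4 + 3/(-3) = 4 + 3*(-1/3) = 4 - 1 = 3)
(-17020 + Q(39)) + (1040 - 1*(-5535)) = (-17020 + 3) + (1040 - 1*(-5535)) = -17017 + (1040 + 5535) = -17017 + 6575 = -10442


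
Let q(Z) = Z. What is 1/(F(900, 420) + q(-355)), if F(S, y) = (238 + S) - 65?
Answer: 1/718 ≈ 0.0013928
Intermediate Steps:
F(S, y) = 173 + S
1/(F(900, 420) + q(-355)) = 1/((173 + 900) - 355) = 1/(1073 - 355) = 1/718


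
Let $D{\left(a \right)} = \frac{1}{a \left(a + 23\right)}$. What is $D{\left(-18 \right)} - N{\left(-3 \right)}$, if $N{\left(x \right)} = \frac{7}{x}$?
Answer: $\frac{209}{90} \approx 2.3222$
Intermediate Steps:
$D{\left(a \right)} = \frac{1}{a \left(23 + a\right)}$
$D{\left(-18 \right)} - N{\left(-3 \right)} = \frac{1}{\left(-18\right) \left(23 - 18\right)} - \frac{7}{-3} = - \frac{1}{18 \cdot 5} - 7 \left(- \frac{1}{3}\right) = \left(- \frac{1}{18}\right) \frac{1}{5} - - \frac{7}{3} = - \frac{1}{90} + \frac{7}{3} = \frac{209}{90}$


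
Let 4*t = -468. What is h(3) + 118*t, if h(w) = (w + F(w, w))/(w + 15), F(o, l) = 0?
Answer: -82835/6 ≈ -13806.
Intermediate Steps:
t = -117 (t = (¼)*(-468) = -117)
h(w) = w/(15 + w) (h(w) = (w + 0)/(w + 15) = w/(15 + w))
h(3) + 118*t = 3/(15 + 3) + 118*(-117) = 3/18 - 13806 = 3*(1/18) - 13806 = ⅙ - 13806 = -82835/6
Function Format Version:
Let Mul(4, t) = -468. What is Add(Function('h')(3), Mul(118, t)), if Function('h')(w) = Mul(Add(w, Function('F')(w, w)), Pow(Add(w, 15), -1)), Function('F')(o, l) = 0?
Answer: Rational(-82835, 6) ≈ -13806.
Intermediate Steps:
t = -117 (t = Mul(Rational(1, 4), -468) = -117)
Function('h')(w) = Mul(w, Pow(Add(15, w), -1)) (Function('h')(w) = Mul(Add(w, 0), Pow(Add(w, 15), -1)) = Mul(w, Pow(Add(15, w), -1)))
Add(Function('h')(3), Mul(118, t)) = Add(Mul(3, Pow(Add(15, 3), -1)), Mul(118, -117)) = Add(Mul(3, Pow(18, -1)), -13806) = Add(Mul(3, Rational(1, 18)), -13806) = Add(Rational(1, 6), -13806) = Rational(-82835, 6)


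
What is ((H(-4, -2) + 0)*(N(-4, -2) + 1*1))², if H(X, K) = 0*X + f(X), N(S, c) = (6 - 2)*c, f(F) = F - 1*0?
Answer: 784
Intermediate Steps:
f(F) = F (f(F) = F + 0 = F)
N(S, c) = 4*c
H(X, K) = X (H(X, K) = 0*X + X = 0 + X = X)
((H(-4, -2) + 0)*(N(-4, -2) + 1*1))² = ((-4 + 0)*(4*(-2) + 1*1))² = (-4*(-8 + 1))² = (-4*(-7))² = 28² = 784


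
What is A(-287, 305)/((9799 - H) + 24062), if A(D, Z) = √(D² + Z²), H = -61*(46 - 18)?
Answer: √175394/35569 ≈ 0.011774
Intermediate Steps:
H = -1708 (H = -61*28 = -1708)
A(-287, 305)/((9799 - H) + 24062) = √((-287)² + 305²)/((9799 - 1*(-1708)) + 24062) = √(82369 + 93025)/((9799 + 1708) + 24062) = √175394/(11507 + 24062) = √175394/35569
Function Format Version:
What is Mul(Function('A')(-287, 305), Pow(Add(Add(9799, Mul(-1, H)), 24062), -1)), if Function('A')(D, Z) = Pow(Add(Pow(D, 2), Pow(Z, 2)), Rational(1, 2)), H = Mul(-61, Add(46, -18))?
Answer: Mul(Rational(1, 35569), Pow(175394, Rational(1, 2))) ≈ 0.011774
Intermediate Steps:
H = -1708 (H = Mul(-61, 28) = -1708)
Mul(Function('A')(-287, 305), Pow(Add(Add(9799, Mul(-1, H)), 24062), -1)) = Mul(Pow(Add(Pow(-287, 2), Pow(305, 2)), Rational(1, 2)), Pow(Add(Add(9799, Mul(-1, -1708)), 24062), -1)) = Mul(Pow(Add(82369, 93025), Rational(1, 2)), Pow(Add(Add(9799, 1708), 24062), -1)) = Mul(Pow(175394, Rational(1, 2)), Pow(Add(11507, 24062), -1)) = Mul(Pow(175394, Rational(1, 2)), Pow(35569, -1)) = Mul(Pow(175394, Rational(1, 2)), Rational(1, 35569)) = Mul(Rational(1, 35569), Pow(175394, Rational(1, 2)))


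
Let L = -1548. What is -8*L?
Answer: 12384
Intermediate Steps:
-8*L = -8*(-1548) = 12384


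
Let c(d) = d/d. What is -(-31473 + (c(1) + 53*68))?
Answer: 27868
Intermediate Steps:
c(d) = 1
-(-31473 + (c(1) + 53*68)) = -(-31473 + (1 + 53*68)) = -(-31473 + (1 + 3604)) = -(-31473 + 3605) = -1*(-27868) = 27868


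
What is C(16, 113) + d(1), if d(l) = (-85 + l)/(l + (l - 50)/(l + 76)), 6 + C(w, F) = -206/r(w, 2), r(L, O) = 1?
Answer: -443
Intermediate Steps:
C(w, F) = -212 (C(w, F) = -6 - 206/1 = -6 - 206*1 = -6 - 206 = -212)
d(l) = (-85 + l)/(l + (-50 + l)/(76 + l))
C(16, 113) + d(1) = -212 + (-6460 + 1² - 9*1)/(-50 + 1² + 77*1) = -212 + (-6460 + 1 - 9)/(-50 + 1 + 77) = -212 - 6468/28 = -212 + (1/28)*(-6468) = -212 - 231 = -443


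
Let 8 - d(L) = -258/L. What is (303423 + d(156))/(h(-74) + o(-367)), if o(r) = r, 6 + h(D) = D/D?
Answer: -7889249/9672 ≈ -815.68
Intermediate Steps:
h(D) = -5 (h(D) = -6 + D/D = -6 + 1 = -5)
d(L) = 8 + 258/L (d(L) = 8 - (-258)/L = 8 + 258/L)
(303423 + d(156))/(h(-74) + o(-367)) = (303423 + (8 + 258/156))/(-5 - 367) = (303423 + (8 + 258*(1/156)))/(-372) = (303423 + (8 + 43/26))*(-1/372) = (303423 + 251/26)*(-1/372) = (7889249/26)*(-1/372) = -7889249/9672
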